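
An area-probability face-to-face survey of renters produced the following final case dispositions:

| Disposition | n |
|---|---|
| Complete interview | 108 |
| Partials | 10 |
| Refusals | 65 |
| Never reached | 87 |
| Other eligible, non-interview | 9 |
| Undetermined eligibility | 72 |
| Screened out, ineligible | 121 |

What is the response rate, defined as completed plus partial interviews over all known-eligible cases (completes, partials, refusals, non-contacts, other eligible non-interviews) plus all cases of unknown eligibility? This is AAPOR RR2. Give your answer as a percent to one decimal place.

33.6%

Num: 108 + 10 = 118
Denom: 108 + 10 + 65 + 87 + 9 + 72 = 351
RR2 = 118 / 351 = 0.3362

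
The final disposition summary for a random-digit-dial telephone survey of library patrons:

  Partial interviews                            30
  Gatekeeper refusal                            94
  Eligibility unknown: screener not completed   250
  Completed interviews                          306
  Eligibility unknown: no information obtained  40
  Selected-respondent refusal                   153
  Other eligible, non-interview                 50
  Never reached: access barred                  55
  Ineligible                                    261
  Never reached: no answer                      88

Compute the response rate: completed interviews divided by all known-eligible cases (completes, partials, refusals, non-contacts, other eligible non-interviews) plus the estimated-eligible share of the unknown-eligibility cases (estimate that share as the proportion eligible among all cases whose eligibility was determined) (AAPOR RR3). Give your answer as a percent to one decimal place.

Refused = 94 + 153 = 247
No answer / not reached = 88 + 55 = 143
Undetermined eligibility = 250 + 40 = 290
Top = 306
Known eligible = 306 + 30 + 247 + 143 + 50 = 776
e = 776 / (776 + 261) = 776 / 1037 = 0.7483
Estimated eligible among unknowns = 0.7483 × 290 = 217.01
Denominator = 776 + 217.01 = 993.01
RR3 = 306 / 993.01 = 0.3082

30.8%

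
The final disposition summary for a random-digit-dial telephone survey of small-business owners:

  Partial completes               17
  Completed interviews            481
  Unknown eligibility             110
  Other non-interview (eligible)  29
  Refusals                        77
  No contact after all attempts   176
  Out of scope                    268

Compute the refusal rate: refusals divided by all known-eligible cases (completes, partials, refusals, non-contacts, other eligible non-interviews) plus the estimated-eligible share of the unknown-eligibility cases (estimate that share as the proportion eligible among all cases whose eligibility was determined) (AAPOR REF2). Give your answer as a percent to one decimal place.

8.9%

Num = 77
Known eligible = 481 + 17 + 77 + 176 + 29 = 780
e = 780 / (780 + 268) = 780 / 1048 = 0.7443
Estimated eligible among unknowns = 0.7443 × 110 = 81.87
Denominator = 780 + 81.87 = 861.87
REF2 = 77 / 861.87 = 0.0893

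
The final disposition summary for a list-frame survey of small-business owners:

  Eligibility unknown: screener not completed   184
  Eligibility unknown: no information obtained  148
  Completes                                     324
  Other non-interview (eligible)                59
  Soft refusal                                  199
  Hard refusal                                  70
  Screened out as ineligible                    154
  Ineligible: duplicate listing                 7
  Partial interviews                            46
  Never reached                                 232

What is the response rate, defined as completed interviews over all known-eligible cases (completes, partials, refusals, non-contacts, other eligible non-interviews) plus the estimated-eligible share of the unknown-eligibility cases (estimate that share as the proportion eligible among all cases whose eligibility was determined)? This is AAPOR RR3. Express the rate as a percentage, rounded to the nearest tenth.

Refused = 70 + 199 = 269
Eligibility not determined = 184 + 148 = 332
Not eligible = 154 + 7 = 161
Numerator: 324
Eligible (known): 324 + 46 + 269 + 232 + 59 = 930
e = 930 / (930 + 161) = 930 / 1091 = 0.8524
Eligible share of unknowns: 0.8524 × 332 = 283.00
Denom: 930 + 283.00 = 1213.00
RR3 = 324 / 1213.00 = 0.2671

26.7%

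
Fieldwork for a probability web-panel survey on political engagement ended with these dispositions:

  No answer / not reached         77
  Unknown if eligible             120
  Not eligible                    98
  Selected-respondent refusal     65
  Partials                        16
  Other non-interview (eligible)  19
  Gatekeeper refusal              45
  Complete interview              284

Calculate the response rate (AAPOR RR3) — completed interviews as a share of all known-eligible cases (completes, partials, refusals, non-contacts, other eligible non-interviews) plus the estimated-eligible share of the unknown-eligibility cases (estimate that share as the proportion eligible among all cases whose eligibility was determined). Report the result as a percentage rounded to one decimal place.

46.8%

Refusals = 45 + 65 = 110
Num → 284
Determined eligible → 284 + 16 + 110 + 77 + 19 = 506
e = 506 / (506 + 98) = 506 / 604 = 0.8377
Estimated eligible among unknowns → 0.8377 × 120 = 100.52
Base → 506 + 100.52 = 606.52
RR3 = 284 / 606.52 = 0.4682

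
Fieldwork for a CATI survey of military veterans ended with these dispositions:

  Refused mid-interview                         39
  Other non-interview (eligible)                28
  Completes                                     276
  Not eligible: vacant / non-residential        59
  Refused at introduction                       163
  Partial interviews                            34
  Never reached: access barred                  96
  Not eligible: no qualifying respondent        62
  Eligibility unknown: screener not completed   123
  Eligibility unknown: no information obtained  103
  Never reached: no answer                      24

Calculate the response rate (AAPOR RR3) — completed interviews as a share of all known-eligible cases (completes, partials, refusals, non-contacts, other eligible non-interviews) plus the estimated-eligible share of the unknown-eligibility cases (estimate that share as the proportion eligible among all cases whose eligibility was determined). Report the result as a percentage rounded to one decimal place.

Refusal or break-off = 163 + 39 = 202
Non-contacts = 24 + 96 = 120
Undetermined eligibility = 123 + 103 = 226
Screened out, ineligible = 62 + 59 = 121
Numerator = 276
Known eligible = 276 + 34 + 202 + 120 + 28 = 660
e = 660 / (660 + 121) = 660 / 781 = 0.8451
e × U = 0.8451 × 226 = 190.99
Denom = 660 + 190.99 = 850.99
RR3 = 276 / 850.99 = 0.3243

32.4%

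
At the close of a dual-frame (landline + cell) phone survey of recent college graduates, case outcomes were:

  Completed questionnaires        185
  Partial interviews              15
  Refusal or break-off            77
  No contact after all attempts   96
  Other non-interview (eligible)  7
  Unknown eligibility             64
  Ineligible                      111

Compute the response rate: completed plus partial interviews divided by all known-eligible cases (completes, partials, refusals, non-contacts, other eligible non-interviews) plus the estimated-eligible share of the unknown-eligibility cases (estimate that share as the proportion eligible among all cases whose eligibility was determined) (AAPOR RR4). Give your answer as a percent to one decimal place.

46.6%

Numerator → 185 + 15 = 200
Eligible (known) → 185 + 15 + 77 + 96 + 7 = 380
e = 380 / (380 + 111) = 380 / 491 = 0.7739
e × U → 0.7739 × 64 = 49.53
Base → 380 + 49.53 = 429.53
RR4 = 200 / 429.53 = 0.4656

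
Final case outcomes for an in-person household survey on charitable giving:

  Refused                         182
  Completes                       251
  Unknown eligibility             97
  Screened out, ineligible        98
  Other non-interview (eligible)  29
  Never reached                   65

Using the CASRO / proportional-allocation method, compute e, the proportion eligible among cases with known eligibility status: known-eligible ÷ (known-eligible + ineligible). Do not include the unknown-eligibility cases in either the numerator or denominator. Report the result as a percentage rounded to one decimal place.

Eligible (known): 251 + 182 + 65 + 29 = 527
e = 527 / (527 + 98) = 527 / 625 = 0.8432

84.3%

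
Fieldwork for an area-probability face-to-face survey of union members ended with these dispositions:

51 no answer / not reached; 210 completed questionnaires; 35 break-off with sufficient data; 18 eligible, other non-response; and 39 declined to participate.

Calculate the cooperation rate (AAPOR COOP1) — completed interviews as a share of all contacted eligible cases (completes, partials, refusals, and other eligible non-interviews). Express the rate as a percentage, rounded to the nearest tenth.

Num: 210
Denominator: 210 + 35 + 39 + 18 = 302
COOP1 = 210 / 302 = 0.6954

69.5%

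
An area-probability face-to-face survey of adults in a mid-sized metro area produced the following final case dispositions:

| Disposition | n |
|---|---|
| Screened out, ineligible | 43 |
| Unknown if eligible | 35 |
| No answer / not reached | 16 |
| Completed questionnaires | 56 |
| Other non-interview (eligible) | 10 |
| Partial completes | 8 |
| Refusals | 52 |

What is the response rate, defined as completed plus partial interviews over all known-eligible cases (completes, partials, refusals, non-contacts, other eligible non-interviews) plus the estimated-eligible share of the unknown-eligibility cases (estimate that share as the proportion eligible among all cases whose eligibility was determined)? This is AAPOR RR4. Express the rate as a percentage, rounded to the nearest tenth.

Num = 56 + 8 = 64
Known eligible = 56 + 8 + 52 + 16 + 10 = 142
e = 142 / (142 + 43) = 142 / 185 = 0.7676
Estimated eligible among unknowns = 0.7676 × 35 = 26.87
Denom = 142 + 26.87 = 168.87
RR4 = 64 / 168.87 = 0.3790

37.9%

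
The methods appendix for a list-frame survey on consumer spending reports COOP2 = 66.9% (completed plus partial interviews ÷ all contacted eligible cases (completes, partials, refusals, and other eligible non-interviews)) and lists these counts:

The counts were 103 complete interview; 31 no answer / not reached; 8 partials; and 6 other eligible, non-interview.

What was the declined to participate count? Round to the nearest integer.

49

Numerator = 103 + 8 = 111
COOP2 = 111 / D = 0.669
D = 111 / 0.669 = 165.9
Remaining denominator categories sum to 117
declined to participate = 165.9 − 117 ≈ 49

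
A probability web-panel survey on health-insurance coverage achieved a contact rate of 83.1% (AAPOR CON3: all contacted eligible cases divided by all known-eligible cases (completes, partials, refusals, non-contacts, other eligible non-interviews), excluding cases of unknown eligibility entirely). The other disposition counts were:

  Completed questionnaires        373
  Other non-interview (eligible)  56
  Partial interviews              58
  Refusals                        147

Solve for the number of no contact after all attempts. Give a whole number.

Numerator = 373 + 58 + 147 + 56 = 634
CON3 = 634 / D = 0.831
D = 634 / 0.831 = 762.9
Rest of base = 634
no contact after all attempts = 762.9 − 634 ≈ 129

129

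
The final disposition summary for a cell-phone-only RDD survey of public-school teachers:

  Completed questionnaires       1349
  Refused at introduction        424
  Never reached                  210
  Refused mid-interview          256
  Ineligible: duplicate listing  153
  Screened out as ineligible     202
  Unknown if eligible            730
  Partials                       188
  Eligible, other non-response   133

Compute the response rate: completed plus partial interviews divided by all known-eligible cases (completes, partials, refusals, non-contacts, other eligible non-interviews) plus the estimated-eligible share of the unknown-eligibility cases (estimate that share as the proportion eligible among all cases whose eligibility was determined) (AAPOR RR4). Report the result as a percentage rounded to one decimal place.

Declined to participate = 424 + 256 = 680
Screened out, ineligible = 202 + 153 = 355
Top: 1349 + 188 = 1537
Known eligible: 1349 + 188 + 680 + 210 + 133 = 2560
e = 2560 / (2560 + 355) = 2560 / 2915 = 0.8782
Eligible share of unknowns: 0.8782 × 730 = 641.09
Base: 2560 + 641.09 = 3201.09
RR4 = 1537 / 3201.09 = 0.4801

48.0%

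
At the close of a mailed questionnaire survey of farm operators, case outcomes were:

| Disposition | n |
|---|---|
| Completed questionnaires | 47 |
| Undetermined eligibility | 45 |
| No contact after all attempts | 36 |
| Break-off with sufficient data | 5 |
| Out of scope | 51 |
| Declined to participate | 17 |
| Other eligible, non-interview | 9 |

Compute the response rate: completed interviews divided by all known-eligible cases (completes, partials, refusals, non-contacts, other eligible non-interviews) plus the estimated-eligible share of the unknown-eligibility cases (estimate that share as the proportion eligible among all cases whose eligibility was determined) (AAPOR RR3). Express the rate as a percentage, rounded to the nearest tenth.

32.4%

Numerator: 47
Known eligible: 47 + 5 + 17 + 36 + 9 = 114
e = 114 / (114 + 51) = 114 / 165 = 0.6909
e × U: 0.6909 × 45 = 31.09
Denom: 114 + 31.09 = 145.09
RR3 = 47 / 145.09 = 0.3239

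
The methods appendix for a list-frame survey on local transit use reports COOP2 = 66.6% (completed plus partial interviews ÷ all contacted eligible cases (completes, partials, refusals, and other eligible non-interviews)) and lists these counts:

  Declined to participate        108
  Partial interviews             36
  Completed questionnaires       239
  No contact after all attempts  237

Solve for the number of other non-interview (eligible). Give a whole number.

Num: 239 + 36 = 275
COOP2 = 275 / D = 0.666
D = 275 / 0.666 = 412.9
Other denominator terms total 383
other non-interview (eligible) = 412.9 − 383 ≈ 30

30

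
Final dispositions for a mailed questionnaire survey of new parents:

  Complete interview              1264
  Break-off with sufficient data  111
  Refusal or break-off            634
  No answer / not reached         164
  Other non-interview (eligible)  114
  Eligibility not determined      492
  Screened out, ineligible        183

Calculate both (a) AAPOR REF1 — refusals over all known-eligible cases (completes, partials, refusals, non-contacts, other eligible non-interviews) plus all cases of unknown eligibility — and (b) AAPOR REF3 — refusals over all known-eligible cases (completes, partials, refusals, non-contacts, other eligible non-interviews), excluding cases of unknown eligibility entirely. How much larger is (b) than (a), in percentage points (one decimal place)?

4.9

Numerator → 634
Base → 1264 + 111 + 634 + 164 + 114 + 492 = 2779
REF1 = 634 / 2779 = 0.2281
Base → 1264 + 111 + 634 + 164 + 114 = 2287
REF3 = 634 / 2287 = 0.2772
Difference = 27.72 − 22.81 = 4.91 percentage points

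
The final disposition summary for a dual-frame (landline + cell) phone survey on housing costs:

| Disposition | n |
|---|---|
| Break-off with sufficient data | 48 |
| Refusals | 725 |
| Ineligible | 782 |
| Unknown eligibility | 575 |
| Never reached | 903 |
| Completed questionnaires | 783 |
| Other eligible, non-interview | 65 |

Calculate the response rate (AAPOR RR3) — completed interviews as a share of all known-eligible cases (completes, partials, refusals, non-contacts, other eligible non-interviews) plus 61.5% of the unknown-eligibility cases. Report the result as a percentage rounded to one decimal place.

27.2%

Numerator: 783
Eligible (known): 783 + 48 + 725 + 903 + 65 = 2524
Eligible share of unknowns: 0.6150 × 575 = 353.62
Denominator: 2524 + 353.62 = 2877.62
RR3 = 783 / 2877.62 = 0.2721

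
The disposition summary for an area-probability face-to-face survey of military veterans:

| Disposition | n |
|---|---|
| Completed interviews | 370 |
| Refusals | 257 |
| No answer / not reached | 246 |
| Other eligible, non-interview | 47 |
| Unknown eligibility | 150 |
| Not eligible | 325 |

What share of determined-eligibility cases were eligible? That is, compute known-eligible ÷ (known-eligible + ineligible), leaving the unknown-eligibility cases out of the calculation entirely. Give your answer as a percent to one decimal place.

73.9%

Known eligible → 370 + 257 + 246 + 47 = 920
e = 920 / (920 + 325) = 920 / 1245 = 0.7390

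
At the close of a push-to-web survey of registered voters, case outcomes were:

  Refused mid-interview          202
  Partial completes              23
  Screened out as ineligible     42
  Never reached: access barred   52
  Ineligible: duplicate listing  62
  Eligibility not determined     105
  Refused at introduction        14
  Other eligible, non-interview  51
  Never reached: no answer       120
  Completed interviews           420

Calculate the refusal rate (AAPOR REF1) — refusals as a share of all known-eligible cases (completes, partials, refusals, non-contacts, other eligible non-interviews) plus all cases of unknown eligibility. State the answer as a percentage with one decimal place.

21.9%

Refusal or break-off = 14 + 202 = 216
Non-contacts = 120 + 52 = 172
Not eligible = 42 + 62 = 104
Num = 216
Base = 420 + 23 + 216 + 172 + 51 + 105 = 987
REF1 = 216 / 987 = 0.2188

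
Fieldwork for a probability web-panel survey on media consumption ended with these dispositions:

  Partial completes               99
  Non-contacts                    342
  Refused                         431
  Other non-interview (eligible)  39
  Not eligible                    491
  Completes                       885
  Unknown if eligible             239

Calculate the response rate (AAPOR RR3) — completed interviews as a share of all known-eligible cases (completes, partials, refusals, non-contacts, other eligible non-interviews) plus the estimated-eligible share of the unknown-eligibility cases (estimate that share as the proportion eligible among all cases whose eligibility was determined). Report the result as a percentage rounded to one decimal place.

44.6%

Num: 885
Known eligible: 885 + 99 + 431 + 342 + 39 = 1796
e = 1796 / (1796 + 491) = 1796 / 2287 = 0.7853
Eligible share of unknowns: 0.7853 × 239 = 187.69
Denominator: 1796 + 187.69 = 1983.69
RR3 = 885 / 1983.69 = 0.4461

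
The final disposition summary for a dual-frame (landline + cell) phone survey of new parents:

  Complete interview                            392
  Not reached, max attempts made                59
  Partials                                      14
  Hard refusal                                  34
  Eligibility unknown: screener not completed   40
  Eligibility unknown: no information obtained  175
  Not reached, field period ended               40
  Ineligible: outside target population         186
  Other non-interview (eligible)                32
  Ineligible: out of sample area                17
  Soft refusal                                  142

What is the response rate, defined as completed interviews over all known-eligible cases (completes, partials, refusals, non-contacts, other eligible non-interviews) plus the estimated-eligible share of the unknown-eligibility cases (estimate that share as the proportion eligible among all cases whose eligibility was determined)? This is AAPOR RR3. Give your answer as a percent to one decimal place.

Refusal or break-off = 34 + 142 = 176
No contact after all attempts = 40 + 59 = 99
Unknown eligibility = 40 + 175 = 215
Screened out, ineligible = 186 + 17 = 203
Num: 392
Eligible (known): 392 + 14 + 176 + 99 + 32 = 713
e = 713 / (713 + 203) = 713 / 916 = 0.7784
Eligible share of unknowns: 0.7784 × 215 = 167.36
Denom: 713 + 167.36 = 880.36
RR3 = 392 / 880.36 = 0.4453

44.5%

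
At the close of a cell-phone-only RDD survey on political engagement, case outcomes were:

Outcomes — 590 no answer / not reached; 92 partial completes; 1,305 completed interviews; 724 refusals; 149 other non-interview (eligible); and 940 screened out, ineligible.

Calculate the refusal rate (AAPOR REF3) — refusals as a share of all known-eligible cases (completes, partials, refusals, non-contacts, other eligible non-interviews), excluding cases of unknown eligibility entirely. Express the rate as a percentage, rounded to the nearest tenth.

25.3%

Top: 724
Denom: 1305 + 92 + 724 + 590 + 149 = 2860
REF3 = 724 / 2860 = 0.2531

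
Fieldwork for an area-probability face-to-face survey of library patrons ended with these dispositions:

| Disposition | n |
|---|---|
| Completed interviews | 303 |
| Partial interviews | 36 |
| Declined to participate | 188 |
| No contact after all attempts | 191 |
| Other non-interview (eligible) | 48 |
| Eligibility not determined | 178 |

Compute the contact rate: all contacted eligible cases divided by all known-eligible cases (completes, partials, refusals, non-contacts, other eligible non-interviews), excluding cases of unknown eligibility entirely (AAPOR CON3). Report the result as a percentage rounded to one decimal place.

75.1%

Numerator: 303 + 36 + 188 + 48 = 575
Denom: 303 + 36 + 188 + 191 + 48 = 766
CON3 = 575 / 766 = 0.7507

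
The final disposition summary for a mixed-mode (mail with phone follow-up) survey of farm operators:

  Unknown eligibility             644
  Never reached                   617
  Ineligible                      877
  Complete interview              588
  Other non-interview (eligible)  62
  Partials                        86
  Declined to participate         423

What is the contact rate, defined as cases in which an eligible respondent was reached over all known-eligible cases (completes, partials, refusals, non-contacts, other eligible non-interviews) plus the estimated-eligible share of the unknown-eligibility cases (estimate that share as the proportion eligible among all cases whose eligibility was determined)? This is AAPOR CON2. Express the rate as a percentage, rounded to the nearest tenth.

52.5%

Top = 588 + 86 + 423 + 62 = 1159
Known eligible = 588 + 86 + 423 + 617 + 62 = 1776
e = 1776 / (1776 + 877) = 1776 / 2653 = 0.6694
Estimated eligible among unknowns = 0.6694 × 644 = 431.09
Denom = 1776 + 431.09 = 2207.09
CON2 = 1159 / 2207.09 = 0.5251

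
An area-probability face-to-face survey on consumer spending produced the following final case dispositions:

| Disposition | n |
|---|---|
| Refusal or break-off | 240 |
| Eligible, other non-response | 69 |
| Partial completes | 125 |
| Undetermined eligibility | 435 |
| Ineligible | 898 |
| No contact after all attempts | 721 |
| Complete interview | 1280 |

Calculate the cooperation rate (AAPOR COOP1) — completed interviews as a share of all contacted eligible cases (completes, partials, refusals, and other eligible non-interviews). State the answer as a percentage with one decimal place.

74.7%

Top → 1280
Denominator → 1280 + 125 + 240 + 69 = 1714
COOP1 = 1280 / 1714 = 0.7468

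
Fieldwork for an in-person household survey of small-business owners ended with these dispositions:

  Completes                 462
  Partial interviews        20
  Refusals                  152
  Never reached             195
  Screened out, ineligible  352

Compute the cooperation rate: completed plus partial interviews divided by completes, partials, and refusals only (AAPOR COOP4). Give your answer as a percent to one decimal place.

76.0%

Num = 462 + 20 = 482
Denom = 462 + 20 + 152 = 634
COOP4 = 482 / 634 = 0.7603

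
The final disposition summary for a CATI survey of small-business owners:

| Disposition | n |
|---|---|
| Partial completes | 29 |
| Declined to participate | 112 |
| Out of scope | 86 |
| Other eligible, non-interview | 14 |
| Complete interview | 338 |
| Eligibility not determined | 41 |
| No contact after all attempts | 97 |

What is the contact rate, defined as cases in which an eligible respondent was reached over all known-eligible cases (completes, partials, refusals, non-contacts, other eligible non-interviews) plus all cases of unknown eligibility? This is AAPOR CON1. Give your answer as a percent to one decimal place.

Num: 338 + 29 + 112 + 14 = 493
Base: 338 + 29 + 112 + 97 + 14 + 41 = 631
CON1 = 493 / 631 = 0.7813

78.1%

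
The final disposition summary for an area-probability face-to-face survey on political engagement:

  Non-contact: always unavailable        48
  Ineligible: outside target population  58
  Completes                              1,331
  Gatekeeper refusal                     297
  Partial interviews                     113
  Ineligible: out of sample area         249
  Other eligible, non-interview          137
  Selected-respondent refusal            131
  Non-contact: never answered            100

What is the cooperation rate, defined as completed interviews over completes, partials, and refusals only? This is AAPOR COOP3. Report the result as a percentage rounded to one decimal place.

Refused = 297 + 131 = 428
Never reached = 100 + 48 = 148
Out of scope = 58 + 249 = 307
Numerator → 1331
Denominator → 1331 + 113 + 428 = 1872
COOP3 = 1331 / 1872 = 0.7110

71.1%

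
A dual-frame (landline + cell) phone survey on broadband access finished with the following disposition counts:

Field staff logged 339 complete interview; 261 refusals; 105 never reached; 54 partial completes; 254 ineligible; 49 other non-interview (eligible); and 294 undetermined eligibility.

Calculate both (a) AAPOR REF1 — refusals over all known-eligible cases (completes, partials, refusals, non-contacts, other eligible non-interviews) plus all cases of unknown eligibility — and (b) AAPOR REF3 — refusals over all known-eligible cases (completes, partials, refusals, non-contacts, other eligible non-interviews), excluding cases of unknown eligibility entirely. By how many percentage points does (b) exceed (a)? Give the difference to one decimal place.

Top = 261
Base = 339 + 54 + 261 + 105 + 49 + 294 = 1102
REF1 = 261 / 1102 = 0.2368
Base = 339 + 54 + 261 + 105 + 49 = 808
REF3 = 261 / 808 = 0.3230
Difference = 32.30 − 23.68 = 8.62 percentage points

8.6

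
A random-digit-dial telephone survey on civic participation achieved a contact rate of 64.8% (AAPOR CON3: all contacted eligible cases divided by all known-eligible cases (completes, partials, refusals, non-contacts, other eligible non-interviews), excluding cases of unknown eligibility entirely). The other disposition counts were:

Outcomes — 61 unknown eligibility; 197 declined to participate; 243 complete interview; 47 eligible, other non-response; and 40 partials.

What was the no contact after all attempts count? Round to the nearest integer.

Numerator → 243 + 40 + 197 + 47 = 527
CON3 = 527 / D = 0.648
D = 527 / 0.648 = 813.3
Remaining denominator categories sum to 527
no contact after all attempts = 813.3 − 527 ≈ 286

286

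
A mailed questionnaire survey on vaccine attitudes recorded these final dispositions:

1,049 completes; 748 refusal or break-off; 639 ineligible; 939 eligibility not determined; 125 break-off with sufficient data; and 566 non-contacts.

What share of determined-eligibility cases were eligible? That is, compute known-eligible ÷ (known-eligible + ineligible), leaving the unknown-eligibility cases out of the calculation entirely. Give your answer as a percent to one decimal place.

Known eligible → 1049 + 125 + 748 + 566 = 2488
e = 2488 / (2488 + 639) = 2488 / 3127 = 0.7957

79.6%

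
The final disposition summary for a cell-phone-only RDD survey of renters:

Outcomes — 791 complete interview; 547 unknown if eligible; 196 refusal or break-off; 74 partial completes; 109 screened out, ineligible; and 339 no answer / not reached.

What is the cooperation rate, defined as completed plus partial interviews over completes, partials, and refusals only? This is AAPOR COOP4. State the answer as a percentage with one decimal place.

81.5%

Numerator: 791 + 74 = 865
Denominator: 791 + 74 + 196 = 1061
COOP4 = 865 / 1061 = 0.8153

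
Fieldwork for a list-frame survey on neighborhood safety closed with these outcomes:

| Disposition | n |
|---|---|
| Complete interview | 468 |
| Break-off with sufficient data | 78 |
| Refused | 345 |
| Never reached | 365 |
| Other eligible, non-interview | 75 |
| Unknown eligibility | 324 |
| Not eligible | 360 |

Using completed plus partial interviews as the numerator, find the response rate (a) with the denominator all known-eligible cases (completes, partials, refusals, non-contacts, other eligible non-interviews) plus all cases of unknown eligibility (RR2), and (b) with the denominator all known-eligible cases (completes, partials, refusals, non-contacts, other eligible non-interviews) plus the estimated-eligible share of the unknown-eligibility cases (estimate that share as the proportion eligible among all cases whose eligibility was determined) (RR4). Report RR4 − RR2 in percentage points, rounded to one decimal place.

1.4

Top: 468 + 78 = 546
Denom: 468 + 78 + 345 + 365 + 75 + 324 = 1655
RR2 = 546 / 1655 = 0.3299
Eligible (known): 468 + 78 + 345 + 365 + 75 = 1331
e = 1331 / (1331 + 360) = 1331 / 1691 = 0.7871
e × U: 0.7871 × 324 = 255.02
Denom: 1331 + 255.02 = 1586.02
RR4 = 546 / 1586.02 = 0.3443
Difference = 34.43 − 32.99 = 1.44 percentage points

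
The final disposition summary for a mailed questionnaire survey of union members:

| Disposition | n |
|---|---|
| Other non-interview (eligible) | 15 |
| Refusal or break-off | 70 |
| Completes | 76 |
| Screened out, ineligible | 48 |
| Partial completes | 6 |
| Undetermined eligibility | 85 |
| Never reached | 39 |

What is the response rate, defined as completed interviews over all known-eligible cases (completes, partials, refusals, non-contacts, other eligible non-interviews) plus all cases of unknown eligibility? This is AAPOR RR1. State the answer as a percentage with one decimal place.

26.1%

Top: 76
Base: 76 + 6 + 70 + 39 + 15 + 85 = 291
RR1 = 76 / 291 = 0.2612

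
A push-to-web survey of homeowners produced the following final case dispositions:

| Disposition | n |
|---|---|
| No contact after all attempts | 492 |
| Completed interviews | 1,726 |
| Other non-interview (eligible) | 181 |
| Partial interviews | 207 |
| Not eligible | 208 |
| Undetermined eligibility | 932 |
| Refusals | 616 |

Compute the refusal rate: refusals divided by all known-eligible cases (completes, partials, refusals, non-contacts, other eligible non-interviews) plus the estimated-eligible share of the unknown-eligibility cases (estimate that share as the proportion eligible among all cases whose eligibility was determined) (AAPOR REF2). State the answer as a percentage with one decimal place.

Num = 616
Eligible (known) = 1726 + 207 + 616 + 492 + 181 = 3222
e = 3222 / (3222 + 208) = 3222 / 3430 = 0.9394
e × U = 0.9394 × 932 = 875.52
Base = 3222 + 875.52 = 4097.52
REF2 = 616 / 4097.52 = 0.1503

15.0%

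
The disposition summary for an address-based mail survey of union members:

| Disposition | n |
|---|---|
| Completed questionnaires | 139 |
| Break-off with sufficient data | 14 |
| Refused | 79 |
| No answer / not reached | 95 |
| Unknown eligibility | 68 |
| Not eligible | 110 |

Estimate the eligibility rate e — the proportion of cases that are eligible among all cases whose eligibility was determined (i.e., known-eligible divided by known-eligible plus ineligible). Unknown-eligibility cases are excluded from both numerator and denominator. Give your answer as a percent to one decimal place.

74.8%

Known eligible: 139 + 14 + 79 + 95 = 327
e = 327 / (327 + 110) = 327 / 437 = 0.7483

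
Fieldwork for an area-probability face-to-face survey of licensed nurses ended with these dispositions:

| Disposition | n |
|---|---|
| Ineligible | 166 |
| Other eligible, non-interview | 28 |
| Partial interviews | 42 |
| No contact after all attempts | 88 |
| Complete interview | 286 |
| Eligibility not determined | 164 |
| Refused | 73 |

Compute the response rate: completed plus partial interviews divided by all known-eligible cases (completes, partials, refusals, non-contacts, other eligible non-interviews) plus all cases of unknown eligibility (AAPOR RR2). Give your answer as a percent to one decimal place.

48.2%

Top = 286 + 42 = 328
Base = 286 + 42 + 73 + 88 + 28 + 164 = 681
RR2 = 328 / 681 = 0.4816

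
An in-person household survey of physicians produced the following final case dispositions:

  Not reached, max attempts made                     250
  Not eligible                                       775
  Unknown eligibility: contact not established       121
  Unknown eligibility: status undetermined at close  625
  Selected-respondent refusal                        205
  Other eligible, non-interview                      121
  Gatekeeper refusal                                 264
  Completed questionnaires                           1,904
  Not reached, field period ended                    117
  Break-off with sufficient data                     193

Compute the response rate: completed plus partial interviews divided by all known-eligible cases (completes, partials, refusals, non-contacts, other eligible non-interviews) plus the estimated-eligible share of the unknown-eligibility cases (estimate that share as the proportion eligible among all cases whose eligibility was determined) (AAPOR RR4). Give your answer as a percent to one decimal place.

57.5%

Declined to participate = 264 + 205 = 469
Never reached = 117 + 250 = 367
Unknown eligibility = 121 + 625 = 746
Top → 1904 + 193 = 2097
Eligible (known) → 1904 + 193 + 469 + 367 + 121 = 3054
e = 3054 / (3054 + 775) = 3054 / 3829 = 0.7976
e × U → 0.7976 × 746 = 595.01
Denom → 3054 + 595.01 = 3649.01
RR4 = 2097 / 3649.01 = 0.5747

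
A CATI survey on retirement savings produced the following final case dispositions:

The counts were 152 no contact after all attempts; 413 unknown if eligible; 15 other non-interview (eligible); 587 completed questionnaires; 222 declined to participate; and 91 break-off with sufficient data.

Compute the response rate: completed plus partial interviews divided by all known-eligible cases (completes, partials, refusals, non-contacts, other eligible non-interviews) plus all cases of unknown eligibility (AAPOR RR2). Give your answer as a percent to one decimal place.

45.8%

Numerator: 587 + 91 = 678
Base: 587 + 91 + 222 + 152 + 15 + 413 = 1480
RR2 = 678 / 1480 = 0.4581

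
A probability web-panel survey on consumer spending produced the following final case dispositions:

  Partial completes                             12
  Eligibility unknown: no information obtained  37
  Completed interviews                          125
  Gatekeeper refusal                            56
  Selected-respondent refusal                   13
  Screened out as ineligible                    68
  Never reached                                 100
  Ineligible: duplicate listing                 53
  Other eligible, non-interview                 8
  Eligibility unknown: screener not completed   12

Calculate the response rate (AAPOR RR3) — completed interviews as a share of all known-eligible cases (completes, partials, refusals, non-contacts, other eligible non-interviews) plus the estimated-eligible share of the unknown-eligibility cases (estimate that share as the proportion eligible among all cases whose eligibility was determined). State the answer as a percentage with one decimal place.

Refusal or break-off = 56 + 13 = 69
Undetermined eligibility = 12 + 37 = 49
Screened out, ineligible = 68 + 53 = 121
Numerator → 125
Known eligible → 125 + 12 + 69 + 100 + 8 = 314
e = 314 / (314 + 121) = 314 / 435 = 0.7218
e × U → 0.7218 × 49 = 35.37
Base → 314 + 35.37 = 349.37
RR3 = 125 / 349.37 = 0.3578

35.8%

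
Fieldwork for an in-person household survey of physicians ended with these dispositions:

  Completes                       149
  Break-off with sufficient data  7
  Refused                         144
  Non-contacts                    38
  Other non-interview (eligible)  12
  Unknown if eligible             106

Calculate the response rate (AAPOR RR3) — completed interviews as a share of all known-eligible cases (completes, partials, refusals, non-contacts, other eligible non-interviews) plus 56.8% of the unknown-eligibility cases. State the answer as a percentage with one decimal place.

Num → 149
Known eligible → 149 + 7 + 144 + 38 + 12 = 350
Estimated eligible among unknowns → 0.5680 × 106 = 60.21
Base → 350 + 60.21 = 410.21
RR3 = 149 / 410.21 = 0.3632

36.3%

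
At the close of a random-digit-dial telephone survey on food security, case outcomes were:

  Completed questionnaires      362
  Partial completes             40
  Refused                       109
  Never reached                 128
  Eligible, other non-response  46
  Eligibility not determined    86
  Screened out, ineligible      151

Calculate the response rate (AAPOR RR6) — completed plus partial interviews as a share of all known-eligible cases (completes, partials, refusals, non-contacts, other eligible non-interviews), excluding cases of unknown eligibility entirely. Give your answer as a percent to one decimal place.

Top → 362 + 40 = 402
Base → 362 + 40 + 109 + 128 + 46 = 685
RR6 = 402 / 685 = 0.5869

58.7%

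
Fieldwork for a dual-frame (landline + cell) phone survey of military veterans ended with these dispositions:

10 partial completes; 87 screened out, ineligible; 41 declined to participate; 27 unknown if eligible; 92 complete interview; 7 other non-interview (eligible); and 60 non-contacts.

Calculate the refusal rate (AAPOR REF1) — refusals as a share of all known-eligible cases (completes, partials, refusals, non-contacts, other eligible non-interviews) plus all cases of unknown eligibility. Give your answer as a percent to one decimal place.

17.3%

Num: 41
Denominator: 92 + 10 + 41 + 60 + 7 + 27 = 237
REF1 = 41 / 237 = 0.1730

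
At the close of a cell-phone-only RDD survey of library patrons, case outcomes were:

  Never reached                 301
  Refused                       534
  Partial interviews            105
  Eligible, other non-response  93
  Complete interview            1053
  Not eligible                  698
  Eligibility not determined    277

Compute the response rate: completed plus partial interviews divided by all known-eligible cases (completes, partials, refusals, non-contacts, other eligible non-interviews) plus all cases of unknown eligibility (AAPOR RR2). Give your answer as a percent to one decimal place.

49.0%

Num = 1053 + 105 = 1158
Denominator = 1053 + 105 + 534 + 301 + 93 + 277 = 2363
RR2 = 1158 / 2363 = 0.4901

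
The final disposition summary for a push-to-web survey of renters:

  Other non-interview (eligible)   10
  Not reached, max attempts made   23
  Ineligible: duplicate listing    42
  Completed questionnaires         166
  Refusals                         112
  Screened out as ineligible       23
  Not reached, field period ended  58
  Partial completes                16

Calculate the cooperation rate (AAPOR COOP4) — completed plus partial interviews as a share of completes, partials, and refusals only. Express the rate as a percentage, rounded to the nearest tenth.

No answer / not reached = 58 + 23 = 81
Not eligible = 23 + 42 = 65
Top: 166 + 16 = 182
Base: 166 + 16 + 112 = 294
COOP4 = 182 / 294 = 0.6190

61.9%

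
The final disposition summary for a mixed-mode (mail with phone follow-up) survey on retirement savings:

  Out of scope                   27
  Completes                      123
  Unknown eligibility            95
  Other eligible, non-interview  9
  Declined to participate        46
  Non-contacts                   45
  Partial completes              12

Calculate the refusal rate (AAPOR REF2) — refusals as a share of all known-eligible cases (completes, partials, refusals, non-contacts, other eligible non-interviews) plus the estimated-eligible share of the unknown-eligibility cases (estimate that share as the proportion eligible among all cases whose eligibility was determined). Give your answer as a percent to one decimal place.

14.4%

Top = 46
Determined eligible = 123 + 12 + 46 + 45 + 9 = 235
e = 235 / (235 + 27) = 235 / 262 = 0.8969
Eligible share of unknowns = 0.8969 × 95 = 85.21
Denom = 235 + 85.21 = 320.21
REF2 = 46 / 320.21 = 0.1437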